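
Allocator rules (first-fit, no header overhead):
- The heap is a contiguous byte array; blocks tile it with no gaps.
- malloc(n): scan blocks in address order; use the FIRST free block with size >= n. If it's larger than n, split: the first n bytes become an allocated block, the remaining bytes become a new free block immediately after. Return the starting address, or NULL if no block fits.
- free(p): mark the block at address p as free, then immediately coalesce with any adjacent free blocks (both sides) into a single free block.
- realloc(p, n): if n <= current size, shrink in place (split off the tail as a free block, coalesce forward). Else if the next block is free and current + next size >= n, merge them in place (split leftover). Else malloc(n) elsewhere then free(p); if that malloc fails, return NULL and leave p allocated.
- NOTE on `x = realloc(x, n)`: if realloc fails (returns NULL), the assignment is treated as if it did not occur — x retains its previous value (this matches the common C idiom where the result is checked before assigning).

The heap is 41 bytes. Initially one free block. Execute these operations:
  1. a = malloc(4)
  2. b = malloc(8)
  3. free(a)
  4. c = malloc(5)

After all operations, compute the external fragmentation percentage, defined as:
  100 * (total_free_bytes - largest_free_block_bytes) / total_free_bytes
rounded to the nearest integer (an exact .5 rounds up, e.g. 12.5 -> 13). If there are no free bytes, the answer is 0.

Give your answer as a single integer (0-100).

Answer: 14

Derivation:
Op 1: a = malloc(4) -> a = 0; heap: [0-3 ALLOC][4-40 FREE]
Op 2: b = malloc(8) -> b = 4; heap: [0-3 ALLOC][4-11 ALLOC][12-40 FREE]
Op 3: free(a) -> (freed a); heap: [0-3 FREE][4-11 ALLOC][12-40 FREE]
Op 4: c = malloc(5) -> c = 12; heap: [0-3 FREE][4-11 ALLOC][12-16 ALLOC][17-40 FREE]
Free blocks: [4 24] total_free=28 largest=24 -> 100*(28-24)/28 = 400/28 ≈ 14.286 -> rounds to 14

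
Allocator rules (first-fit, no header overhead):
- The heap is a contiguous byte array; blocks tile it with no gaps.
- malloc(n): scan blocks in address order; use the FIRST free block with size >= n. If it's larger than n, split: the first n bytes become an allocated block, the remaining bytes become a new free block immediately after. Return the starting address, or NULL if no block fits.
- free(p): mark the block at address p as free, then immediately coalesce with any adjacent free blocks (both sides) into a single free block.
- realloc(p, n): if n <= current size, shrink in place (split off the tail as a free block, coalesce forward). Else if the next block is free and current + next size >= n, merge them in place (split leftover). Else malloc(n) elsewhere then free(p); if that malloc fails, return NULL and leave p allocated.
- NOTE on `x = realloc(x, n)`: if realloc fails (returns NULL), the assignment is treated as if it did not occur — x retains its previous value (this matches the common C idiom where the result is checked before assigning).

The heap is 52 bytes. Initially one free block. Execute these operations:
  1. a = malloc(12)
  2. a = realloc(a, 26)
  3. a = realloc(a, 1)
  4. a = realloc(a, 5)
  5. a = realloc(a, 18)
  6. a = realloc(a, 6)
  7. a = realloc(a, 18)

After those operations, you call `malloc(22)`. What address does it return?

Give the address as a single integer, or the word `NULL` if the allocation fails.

Op 1: a = malloc(12) -> a = 0; heap: [0-11 ALLOC][12-51 FREE]
Op 2: a = realloc(a, 26) -> a = 0; heap: [0-25 ALLOC][26-51 FREE]
Op 3: a = realloc(a, 1) -> a = 0; heap: [0-0 ALLOC][1-51 FREE]
Op 4: a = realloc(a, 5) -> a = 0; heap: [0-4 ALLOC][5-51 FREE]
Op 5: a = realloc(a, 18) -> a = 0; heap: [0-17 ALLOC][18-51 FREE]
Op 6: a = realloc(a, 6) -> a = 0; heap: [0-5 ALLOC][6-51 FREE]
Op 7: a = realloc(a, 18) -> a = 0; heap: [0-17 ALLOC][18-51 FREE]
malloc(22): first-fit scan over [0-17 ALLOC][18-51 FREE] -> 18

Answer: 18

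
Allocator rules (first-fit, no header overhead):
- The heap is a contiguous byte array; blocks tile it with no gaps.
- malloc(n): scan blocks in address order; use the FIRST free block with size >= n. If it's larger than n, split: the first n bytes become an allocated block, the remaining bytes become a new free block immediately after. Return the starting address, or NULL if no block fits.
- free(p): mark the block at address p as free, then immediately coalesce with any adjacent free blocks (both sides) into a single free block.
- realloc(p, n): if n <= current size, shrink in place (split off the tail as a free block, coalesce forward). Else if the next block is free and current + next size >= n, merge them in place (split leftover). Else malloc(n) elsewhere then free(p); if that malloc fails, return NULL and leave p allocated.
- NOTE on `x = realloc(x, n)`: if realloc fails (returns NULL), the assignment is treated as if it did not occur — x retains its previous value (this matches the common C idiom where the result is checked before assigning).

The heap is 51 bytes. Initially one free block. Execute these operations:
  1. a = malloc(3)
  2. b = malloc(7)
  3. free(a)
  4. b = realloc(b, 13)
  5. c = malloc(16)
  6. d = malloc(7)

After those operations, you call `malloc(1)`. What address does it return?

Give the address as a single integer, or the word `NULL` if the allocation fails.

Op 1: a = malloc(3) -> a = 0; heap: [0-2 ALLOC][3-50 FREE]
Op 2: b = malloc(7) -> b = 3; heap: [0-2 ALLOC][3-9 ALLOC][10-50 FREE]
Op 3: free(a) -> (freed a); heap: [0-2 FREE][3-9 ALLOC][10-50 FREE]
Op 4: b = realloc(b, 13) -> b = 3; heap: [0-2 FREE][3-15 ALLOC][16-50 FREE]
Op 5: c = malloc(16) -> c = 16; heap: [0-2 FREE][3-15 ALLOC][16-31 ALLOC][32-50 FREE]
Op 6: d = malloc(7) -> d = 32; heap: [0-2 FREE][3-15 ALLOC][16-31 ALLOC][32-38 ALLOC][39-50 FREE]
malloc(1): first-fit scan over [0-2 FREE][3-15 ALLOC][16-31 ALLOC][32-38 ALLOC][39-50 FREE] -> 0

Answer: 0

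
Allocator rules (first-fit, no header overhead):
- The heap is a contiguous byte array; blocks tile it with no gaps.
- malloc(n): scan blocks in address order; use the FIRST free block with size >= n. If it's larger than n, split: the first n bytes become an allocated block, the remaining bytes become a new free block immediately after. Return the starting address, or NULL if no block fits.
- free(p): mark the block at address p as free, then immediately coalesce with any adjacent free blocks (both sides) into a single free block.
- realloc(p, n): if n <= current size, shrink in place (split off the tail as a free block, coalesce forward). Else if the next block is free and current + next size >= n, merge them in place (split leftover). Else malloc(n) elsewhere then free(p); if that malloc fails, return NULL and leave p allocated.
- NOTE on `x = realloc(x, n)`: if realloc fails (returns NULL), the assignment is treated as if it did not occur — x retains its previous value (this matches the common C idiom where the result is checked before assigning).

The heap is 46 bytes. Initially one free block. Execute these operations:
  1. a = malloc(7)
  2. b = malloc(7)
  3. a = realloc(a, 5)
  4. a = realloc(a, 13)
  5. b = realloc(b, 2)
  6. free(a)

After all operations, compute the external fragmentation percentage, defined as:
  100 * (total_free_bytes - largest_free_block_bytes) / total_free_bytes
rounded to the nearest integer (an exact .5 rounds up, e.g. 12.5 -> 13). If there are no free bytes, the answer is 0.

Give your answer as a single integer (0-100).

Answer: 16

Derivation:
Op 1: a = malloc(7) -> a = 0; heap: [0-6 ALLOC][7-45 FREE]
Op 2: b = malloc(7) -> b = 7; heap: [0-6 ALLOC][7-13 ALLOC][14-45 FREE]
Op 3: a = realloc(a, 5) -> a = 0; heap: [0-4 ALLOC][5-6 FREE][7-13 ALLOC][14-45 FREE]
Op 4: a = realloc(a, 13) -> a = 14; heap: [0-6 FREE][7-13 ALLOC][14-26 ALLOC][27-45 FREE]
Op 5: b = realloc(b, 2) -> b = 7; heap: [0-6 FREE][7-8 ALLOC][9-13 FREE][14-26 ALLOC][27-45 FREE]
Op 6: free(a) -> (freed a); heap: [0-6 FREE][7-8 ALLOC][9-45 FREE]
Free blocks: [7 37] total_free=44 largest=37 -> 100*(44-37)/44 = 700/44 ≈ 15.909 -> rounds to 16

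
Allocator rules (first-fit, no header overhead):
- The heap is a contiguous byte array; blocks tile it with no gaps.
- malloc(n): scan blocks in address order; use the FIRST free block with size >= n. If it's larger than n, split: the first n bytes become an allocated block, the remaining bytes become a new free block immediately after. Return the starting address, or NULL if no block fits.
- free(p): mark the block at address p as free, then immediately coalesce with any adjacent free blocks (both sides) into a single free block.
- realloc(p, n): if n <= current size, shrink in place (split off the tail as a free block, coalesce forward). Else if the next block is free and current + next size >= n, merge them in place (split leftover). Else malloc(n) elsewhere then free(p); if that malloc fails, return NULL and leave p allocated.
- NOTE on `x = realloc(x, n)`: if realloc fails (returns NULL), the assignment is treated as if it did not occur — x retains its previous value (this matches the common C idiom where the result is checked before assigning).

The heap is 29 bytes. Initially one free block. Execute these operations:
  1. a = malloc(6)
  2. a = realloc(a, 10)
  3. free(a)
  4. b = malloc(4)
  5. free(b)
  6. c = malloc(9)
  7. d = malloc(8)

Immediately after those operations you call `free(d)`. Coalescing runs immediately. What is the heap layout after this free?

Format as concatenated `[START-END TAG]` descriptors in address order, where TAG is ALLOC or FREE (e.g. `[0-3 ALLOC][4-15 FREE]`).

Answer: [0-8 ALLOC][9-28 FREE]

Derivation:
Op 1: a = malloc(6) -> a = 0; heap: [0-5 ALLOC][6-28 FREE]
Op 2: a = realloc(a, 10) -> a = 0; heap: [0-9 ALLOC][10-28 FREE]
Op 3: free(a) -> (freed a); heap: [0-28 FREE]
Op 4: b = malloc(4) -> b = 0; heap: [0-3 ALLOC][4-28 FREE]
Op 5: free(b) -> (freed b); heap: [0-28 FREE]
Op 6: c = malloc(9) -> c = 0; heap: [0-8 ALLOC][9-28 FREE]
Op 7: d = malloc(8) -> d = 9; heap: [0-8 ALLOC][9-16 ALLOC][17-28 FREE]
free(d): d = 9 -> block [9-16 ALLOC]; mark free, coalesce with adjacent free neighbors -> [0-8 ALLOC][9-28 FREE]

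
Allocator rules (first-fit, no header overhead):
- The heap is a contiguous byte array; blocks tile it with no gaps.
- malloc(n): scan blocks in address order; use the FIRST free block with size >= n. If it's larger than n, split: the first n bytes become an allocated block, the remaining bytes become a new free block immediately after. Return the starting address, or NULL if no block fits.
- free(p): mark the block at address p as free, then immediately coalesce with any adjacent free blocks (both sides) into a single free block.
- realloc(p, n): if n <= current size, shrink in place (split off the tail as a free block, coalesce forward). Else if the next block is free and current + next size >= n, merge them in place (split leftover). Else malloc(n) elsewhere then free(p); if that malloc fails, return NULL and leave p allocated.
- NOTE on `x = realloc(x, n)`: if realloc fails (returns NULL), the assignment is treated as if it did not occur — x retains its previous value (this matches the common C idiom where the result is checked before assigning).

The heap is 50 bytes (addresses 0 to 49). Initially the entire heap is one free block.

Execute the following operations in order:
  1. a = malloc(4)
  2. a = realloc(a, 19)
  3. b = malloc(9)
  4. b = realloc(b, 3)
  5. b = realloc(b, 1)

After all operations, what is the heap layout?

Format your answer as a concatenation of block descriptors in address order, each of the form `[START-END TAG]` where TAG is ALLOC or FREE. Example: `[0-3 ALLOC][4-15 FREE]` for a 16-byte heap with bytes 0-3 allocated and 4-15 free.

Op 1: a = malloc(4) -> a = 0; heap: [0-3 ALLOC][4-49 FREE]
Op 2: a = realloc(a, 19) -> a = 0; heap: [0-18 ALLOC][19-49 FREE]
Op 3: b = malloc(9) -> b = 19; heap: [0-18 ALLOC][19-27 ALLOC][28-49 FREE]
Op 4: b = realloc(b, 3) -> b = 19; heap: [0-18 ALLOC][19-21 ALLOC][22-49 FREE]
Op 5: b = realloc(b, 1) -> b = 19; heap: [0-18 ALLOC][19-19 ALLOC][20-49 FREE]

Answer: [0-18 ALLOC][19-19 ALLOC][20-49 FREE]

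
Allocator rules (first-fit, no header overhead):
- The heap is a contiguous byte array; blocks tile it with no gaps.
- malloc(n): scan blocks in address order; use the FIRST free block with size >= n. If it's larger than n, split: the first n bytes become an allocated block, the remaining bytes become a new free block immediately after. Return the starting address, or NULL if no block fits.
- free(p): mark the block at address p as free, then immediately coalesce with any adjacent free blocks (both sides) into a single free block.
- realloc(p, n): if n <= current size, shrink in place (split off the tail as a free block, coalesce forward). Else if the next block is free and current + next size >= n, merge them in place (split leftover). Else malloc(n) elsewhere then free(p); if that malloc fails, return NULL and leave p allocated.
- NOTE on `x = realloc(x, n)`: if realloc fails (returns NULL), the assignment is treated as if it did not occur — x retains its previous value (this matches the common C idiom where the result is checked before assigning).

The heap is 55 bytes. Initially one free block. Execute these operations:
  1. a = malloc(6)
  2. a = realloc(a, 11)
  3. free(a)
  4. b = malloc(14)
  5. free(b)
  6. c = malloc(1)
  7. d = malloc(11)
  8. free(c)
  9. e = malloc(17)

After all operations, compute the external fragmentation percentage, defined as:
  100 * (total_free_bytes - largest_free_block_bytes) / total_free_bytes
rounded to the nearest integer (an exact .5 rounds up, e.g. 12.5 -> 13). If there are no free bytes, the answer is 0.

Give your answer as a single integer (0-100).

Answer: 4

Derivation:
Op 1: a = malloc(6) -> a = 0; heap: [0-5 ALLOC][6-54 FREE]
Op 2: a = realloc(a, 11) -> a = 0; heap: [0-10 ALLOC][11-54 FREE]
Op 3: free(a) -> (freed a); heap: [0-54 FREE]
Op 4: b = malloc(14) -> b = 0; heap: [0-13 ALLOC][14-54 FREE]
Op 5: free(b) -> (freed b); heap: [0-54 FREE]
Op 6: c = malloc(1) -> c = 0; heap: [0-0 ALLOC][1-54 FREE]
Op 7: d = malloc(11) -> d = 1; heap: [0-0 ALLOC][1-11 ALLOC][12-54 FREE]
Op 8: free(c) -> (freed c); heap: [0-0 FREE][1-11 ALLOC][12-54 FREE]
Op 9: e = malloc(17) -> e = 12; heap: [0-0 FREE][1-11 ALLOC][12-28 ALLOC][29-54 FREE]
Free blocks: [1 26] total_free=27 largest=26 -> 100*(27-26)/27 = 100/27 ≈ 3.704 -> rounds to 4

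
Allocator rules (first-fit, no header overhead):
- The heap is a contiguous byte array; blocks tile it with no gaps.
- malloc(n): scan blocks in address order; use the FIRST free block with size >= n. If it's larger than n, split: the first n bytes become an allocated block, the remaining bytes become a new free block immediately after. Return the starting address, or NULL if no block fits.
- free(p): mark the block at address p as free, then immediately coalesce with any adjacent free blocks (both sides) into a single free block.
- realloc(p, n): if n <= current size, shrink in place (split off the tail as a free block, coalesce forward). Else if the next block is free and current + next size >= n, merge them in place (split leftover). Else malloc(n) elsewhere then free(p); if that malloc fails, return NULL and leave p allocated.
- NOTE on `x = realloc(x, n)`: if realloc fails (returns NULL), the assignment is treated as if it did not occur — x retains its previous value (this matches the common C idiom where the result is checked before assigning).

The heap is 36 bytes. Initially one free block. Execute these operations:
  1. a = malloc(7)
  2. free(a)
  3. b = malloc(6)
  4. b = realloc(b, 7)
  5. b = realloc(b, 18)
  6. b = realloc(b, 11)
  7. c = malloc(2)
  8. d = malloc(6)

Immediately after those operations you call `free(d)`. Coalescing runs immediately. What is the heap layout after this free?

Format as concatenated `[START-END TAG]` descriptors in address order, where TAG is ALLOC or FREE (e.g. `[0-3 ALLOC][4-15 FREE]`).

Op 1: a = malloc(7) -> a = 0; heap: [0-6 ALLOC][7-35 FREE]
Op 2: free(a) -> (freed a); heap: [0-35 FREE]
Op 3: b = malloc(6) -> b = 0; heap: [0-5 ALLOC][6-35 FREE]
Op 4: b = realloc(b, 7) -> b = 0; heap: [0-6 ALLOC][7-35 FREE]
Op 5: b = realloc(b, 18) -> b = 0; heap: [0-17 ALLOC][18-35 FREE]
Op 6: b = realloc(b, 11) -> b = 0; heap: [0-10 ALLOC][11-35 FREE]
Op 7: c = malloc(2) -> c = 11; heap: [0-10 ALLOC][11-12 ALLOC][13-35 FREE]
Op 8: d = malloc(6) -> d = 13; heap: [0-10 ALLOC][11-12 ALLOC][13-18 ALLOC][19-35 FREE]
free(d): d = 13 -> block [13-18 ALLOC]; mark free, coalesce with adjacent free neighbors -> [0-10 ALLOC][11-12 ALLOC][13-35 FREE]

Answer: [0-10 ALLOC][11-12 ALLOC][13-35 FREE]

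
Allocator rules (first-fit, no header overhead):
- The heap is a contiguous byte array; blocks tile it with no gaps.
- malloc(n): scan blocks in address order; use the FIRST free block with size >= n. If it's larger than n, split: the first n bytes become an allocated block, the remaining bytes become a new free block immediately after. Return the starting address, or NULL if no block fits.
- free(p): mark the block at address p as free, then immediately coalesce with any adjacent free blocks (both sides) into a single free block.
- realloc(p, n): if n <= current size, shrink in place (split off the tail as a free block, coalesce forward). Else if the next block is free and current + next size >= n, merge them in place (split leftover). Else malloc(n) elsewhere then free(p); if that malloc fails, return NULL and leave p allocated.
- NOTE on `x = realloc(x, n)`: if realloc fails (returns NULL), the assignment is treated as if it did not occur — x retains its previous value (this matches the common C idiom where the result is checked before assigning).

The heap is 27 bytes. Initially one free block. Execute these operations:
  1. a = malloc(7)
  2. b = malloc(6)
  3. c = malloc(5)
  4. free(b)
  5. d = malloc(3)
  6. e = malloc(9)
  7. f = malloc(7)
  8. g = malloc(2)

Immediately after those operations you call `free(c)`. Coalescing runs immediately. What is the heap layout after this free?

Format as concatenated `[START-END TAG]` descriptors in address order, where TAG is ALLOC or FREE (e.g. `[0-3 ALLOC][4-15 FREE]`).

Op 1: a = malloc(7) -> a = 0; heap: [0-6 ALLOC][7-26 FREE]
Op 2: b = malloc(6) -> b = 7; heap: [0-6 ALLOC][7-12 ALLOC][13-26 FREE]
Op 3: c = malloc(5) -> c = 13; heap: [0-6 ALLOC][7-12 ALLOC][13-17 ALLOC][18-26 FREE]
Op 4: free(b) -> (freed b); heap: [0-6 ALLOC][7-12 FREE][13-17 ALLOC][18-26 FREE]
Op 5: d = malloc(3) -> d = 7; heap: [0-6 ALLOC][7-9 ALLOC][10-12 FREE][13-17 ALLOC][18-26 FREE]
Op 6: e = malloc(9) -> e = 18; heap: [0-6 ALLOC][7-9 ALLOC][10-12 FREE][13-17 ALLOC][18-26 ALLOC]
Op 7: f = malloc(7) -> f = NULL; heap: [0-6 ALLOC][7-9 ALLOC][10-12 FREE][13-17 ALLOC][18-26 ALLOC]
Op 8: g = malloc(2) -> g = 10; heap: [0-6 ALLOC][7-9 ALLOC][10-11 ALLOC][12-12 FREE][13-17 ALLOC][18-26 ALLOC]
free(c): c = 13 -> block [13-17 ALLOC]; mark free, coalesce with adjacent free neighbors -> [0-6 ALLOC][7-9 ALLOC][10-11 ALLOC][12-17 FREE][18-26 ALLOC]

Answer: [0-6 ALLOC][7-9 ALLOC][10-11 ALLOC][12-17 FREE][18-26 ALLOC]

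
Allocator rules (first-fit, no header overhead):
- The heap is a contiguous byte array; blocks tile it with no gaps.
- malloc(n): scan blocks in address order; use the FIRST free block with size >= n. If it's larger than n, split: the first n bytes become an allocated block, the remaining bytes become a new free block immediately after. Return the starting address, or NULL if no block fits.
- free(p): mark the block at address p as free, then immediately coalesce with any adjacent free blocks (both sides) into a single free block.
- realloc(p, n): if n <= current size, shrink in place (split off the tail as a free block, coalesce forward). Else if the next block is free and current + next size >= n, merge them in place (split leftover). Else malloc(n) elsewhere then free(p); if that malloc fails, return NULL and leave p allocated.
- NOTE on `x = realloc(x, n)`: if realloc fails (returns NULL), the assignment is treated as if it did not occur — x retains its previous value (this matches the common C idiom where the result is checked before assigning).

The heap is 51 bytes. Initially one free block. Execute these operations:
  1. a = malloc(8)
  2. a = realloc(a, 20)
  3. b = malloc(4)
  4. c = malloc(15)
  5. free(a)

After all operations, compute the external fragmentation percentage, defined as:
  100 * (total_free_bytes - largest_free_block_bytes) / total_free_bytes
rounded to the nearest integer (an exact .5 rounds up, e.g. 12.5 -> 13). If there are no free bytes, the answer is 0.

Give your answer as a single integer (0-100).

Answer: 38

Derivation:
Op 1: a = malloc(8) -> a = 0; heap: [0-7 ALLOC][8-50 FREE]
Op 2: a = realloc(a, 20) -> a = 0; heap: [0-19 ALLOC][20-50 FREE]
Op 3: b = malloc(4) -> b = 20; heap: [0-19 ALLOC][20-23 ALLOC][24-50 FREE]
Op 4: c = malloc(15) -> c = 24; heap: [0-19 ALLOC][20-23 ALLOC][24-38 ALLOC][39-50 FREE]
Op 5: free(a) -> (freed a); heap: [0-19 FREE][20-23 ALLOC][24-38 ALLOC][39-50 FREE]
Free blocks: [20 12] total_free=32 largest=20 -> 100*(32-20)/32 = 1200/32 = 37.5 -> rounds to 38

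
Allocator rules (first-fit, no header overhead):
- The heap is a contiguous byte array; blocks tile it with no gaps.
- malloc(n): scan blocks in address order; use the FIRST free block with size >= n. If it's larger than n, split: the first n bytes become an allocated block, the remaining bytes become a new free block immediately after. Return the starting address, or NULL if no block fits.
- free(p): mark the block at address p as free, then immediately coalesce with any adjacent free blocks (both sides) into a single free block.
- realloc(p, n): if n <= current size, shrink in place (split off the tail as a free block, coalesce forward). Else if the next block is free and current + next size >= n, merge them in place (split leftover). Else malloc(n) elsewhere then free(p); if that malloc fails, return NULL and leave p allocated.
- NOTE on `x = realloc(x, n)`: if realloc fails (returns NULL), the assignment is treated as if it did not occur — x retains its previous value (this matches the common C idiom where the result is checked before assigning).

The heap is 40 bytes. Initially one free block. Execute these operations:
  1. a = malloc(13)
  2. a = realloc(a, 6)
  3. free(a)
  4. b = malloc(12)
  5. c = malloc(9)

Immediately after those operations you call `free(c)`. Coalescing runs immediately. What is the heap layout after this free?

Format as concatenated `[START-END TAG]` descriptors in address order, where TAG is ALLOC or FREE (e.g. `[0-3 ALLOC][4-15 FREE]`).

Op 1: a = malloc(13) -> a = 0; heap: [0-12 ALLOC][13-39 FREE]
Op 2: a = realloc(a, 6) -> a = 0; heap: [0-5 ALLOC][6-39 FREE]
Op 3: free(a) -> (freed a); heap: [0-39 FREE]
Op 4: b = malloc(12) -> b = 0; heap: [0-11 ALLOC][12-39 FREE]
Op 5: c = malloc(9) -> c = 12; heap: [0-11 ALLOC][12-20 ALLOC][21-39 FREE]
free(c): c = 12 -> block [12-20 ALLOC]; mark free, coalesce with adjacent free neighbors -> [0-11 ALLOC][12-39 FREE]

Answer: [0-11 ALLOC][12-39 FREE]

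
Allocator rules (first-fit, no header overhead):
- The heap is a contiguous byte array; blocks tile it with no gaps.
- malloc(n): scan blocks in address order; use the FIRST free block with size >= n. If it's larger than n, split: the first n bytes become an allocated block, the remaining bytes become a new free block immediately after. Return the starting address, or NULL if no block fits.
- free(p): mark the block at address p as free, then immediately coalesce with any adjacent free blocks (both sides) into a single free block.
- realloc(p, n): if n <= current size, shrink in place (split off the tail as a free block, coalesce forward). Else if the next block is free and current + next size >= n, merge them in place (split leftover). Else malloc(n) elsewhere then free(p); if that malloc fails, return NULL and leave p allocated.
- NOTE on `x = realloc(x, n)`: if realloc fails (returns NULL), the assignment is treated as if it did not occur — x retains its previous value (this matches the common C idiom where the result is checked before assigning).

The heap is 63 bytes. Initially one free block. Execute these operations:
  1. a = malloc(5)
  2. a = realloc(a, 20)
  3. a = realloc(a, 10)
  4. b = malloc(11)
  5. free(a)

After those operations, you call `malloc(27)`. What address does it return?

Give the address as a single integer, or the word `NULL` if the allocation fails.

Op 1: a = malloc(5) -> a = 0; heap: [0-4 ALLOC][5-62 FREE]
Op 2: a = realloc(a, 20) -> a = 0; heap: [0-19 ALLOC][20-62 FREE]
Op 3: a = realloc(a, 10) -> a = 0; heap: [0-9 ALLOC][10-62 FREE]
Op 4: b = malloc(11) -> b = 10; heap: [0-9 ALLOC][10-20 ALLOC][21-62 FREE]
Op 5: free(a) -> (freed a); heap: [0-9 FREE][10-20 ALLOC][21-62 FREE]
malloc(27): first-fit scan over [0-9 FREE][10-20 ALLOC][21-62 FREE] -> 21

Answer: 21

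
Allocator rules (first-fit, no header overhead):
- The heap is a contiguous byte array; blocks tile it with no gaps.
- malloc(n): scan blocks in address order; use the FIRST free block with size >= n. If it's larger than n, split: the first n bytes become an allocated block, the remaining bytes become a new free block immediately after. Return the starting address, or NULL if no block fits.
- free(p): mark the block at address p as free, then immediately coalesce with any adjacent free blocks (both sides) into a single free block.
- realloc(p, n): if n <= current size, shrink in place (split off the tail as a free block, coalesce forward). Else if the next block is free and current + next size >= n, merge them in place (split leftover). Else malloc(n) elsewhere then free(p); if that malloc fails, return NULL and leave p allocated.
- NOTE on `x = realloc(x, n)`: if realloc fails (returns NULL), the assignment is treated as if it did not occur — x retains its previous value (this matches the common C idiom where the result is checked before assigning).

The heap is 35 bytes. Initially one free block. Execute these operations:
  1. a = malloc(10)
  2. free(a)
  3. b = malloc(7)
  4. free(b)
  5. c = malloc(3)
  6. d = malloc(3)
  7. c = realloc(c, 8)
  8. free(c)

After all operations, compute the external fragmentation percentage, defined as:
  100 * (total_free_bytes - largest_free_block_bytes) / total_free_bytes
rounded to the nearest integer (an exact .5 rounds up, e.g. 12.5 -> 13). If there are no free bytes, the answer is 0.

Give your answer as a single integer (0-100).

Op 1: a = malloc(10) -> a = 0; heap: [0-9 ALLOC][10-34 FREE]
Op 2: free(a) -> (freed a); heap: [0-34 FREE]
Op 3: b = malloc(7) -> b = 0; heap: [0-6 ALLOC][7-34 FREE]
Op 4: free(b) -> (freed b); heap: [0-34 FREE]
Op 5: c = malloc(3) -> c = 0; heap: [0-2 ALLOC][3-34 FREE]
Op 6: d = malloc(3) -> d = 3; heap: [0-2 ALLOC][3-5 ALLOC][6-34 FREE]
Op 7: c = realloc(c, 8) -> c = 6; heap: [0-2 FREE][3-5 ALLOC][6-13 ALLOC][14-34 FREE]
Op 8: free(c) -> (freed c); heap: [0-2 FREE][3-5 ALLOC][6-34 FREE]
Free blocks: [3 29] total_free=32 largest=29 -> 100*(32-29)/32 = 300/32 = 9.375 -> rounds to 9

Answer: 9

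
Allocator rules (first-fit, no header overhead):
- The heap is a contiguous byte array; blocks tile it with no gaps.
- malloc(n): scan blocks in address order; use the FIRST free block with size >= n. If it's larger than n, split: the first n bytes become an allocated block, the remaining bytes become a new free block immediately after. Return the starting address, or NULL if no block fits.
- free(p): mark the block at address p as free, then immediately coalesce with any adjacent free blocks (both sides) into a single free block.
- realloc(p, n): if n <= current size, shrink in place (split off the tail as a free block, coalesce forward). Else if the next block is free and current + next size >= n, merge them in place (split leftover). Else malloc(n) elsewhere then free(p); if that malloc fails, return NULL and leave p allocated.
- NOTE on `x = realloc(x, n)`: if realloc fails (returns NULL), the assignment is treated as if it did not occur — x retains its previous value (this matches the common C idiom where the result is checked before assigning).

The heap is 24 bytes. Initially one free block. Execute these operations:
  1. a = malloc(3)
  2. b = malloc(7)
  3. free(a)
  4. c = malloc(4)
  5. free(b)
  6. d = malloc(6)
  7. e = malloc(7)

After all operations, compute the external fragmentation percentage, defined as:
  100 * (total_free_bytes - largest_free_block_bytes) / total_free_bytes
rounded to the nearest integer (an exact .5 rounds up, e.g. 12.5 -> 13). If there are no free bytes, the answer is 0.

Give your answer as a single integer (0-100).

Answer: 43

Derivation:
Op 1: a = malloc(3) -> a = 0; heap: [0-2 ALLOC][3-23 FREE]
Op 2: b = malloc(7) -> b = 3; heap: [0-2 ALLOC][3-9 ALLOC][10-23 FREE]
Op 3: free(a) -> (freed a); heap: [0-2 FREE][3-9 ALLOC][10-23 FREE]
Op 4: c = malloc(4) -> c = 10; heap: [0-2 FREE][3-9 ALLOC][10-13 ALLOC][14-23 FREE]
Op 5: free(b) -> (freed b); heap: [0-9 FREE][10-13 ALLOC][14-23 FREE]
Op 6: d = malloc(6) -> d = 0; heap: [0-5 ALLOC][6-9 FREE][10-13 ALLOC][14-23 FREE]
Op 7: e = malloc(7) -> e = 14; heap: [0-5 ALLOC][6-9 FREE][10-13 ALLOC][14-20 ALLOC][21-23 FREE]
Free blocks: [4 3] total_free=7 largest=4 -> 100*(7-4)/7 = 300/7 ≈ 42.857 -> rounds to 43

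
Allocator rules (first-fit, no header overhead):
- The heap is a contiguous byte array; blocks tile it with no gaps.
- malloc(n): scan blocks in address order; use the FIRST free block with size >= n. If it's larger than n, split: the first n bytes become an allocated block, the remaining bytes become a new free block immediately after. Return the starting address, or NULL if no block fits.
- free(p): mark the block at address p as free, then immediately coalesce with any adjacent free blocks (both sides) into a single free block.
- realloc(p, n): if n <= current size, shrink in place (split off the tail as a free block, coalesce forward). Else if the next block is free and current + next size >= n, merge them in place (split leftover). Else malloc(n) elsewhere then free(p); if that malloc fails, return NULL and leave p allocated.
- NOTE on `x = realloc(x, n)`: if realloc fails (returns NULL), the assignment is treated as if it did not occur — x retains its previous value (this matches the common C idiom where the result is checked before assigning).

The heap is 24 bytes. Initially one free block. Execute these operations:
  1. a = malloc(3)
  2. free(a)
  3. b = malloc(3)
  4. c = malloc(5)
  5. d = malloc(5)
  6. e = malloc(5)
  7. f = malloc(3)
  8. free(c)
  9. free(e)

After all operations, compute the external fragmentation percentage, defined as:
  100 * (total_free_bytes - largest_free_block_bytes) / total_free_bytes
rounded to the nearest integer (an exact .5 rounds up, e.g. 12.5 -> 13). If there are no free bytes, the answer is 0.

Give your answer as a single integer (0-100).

Answer: 62

Derivation:
Op 1: a = malloc(3) -> a = 0; heap: [0-2 ALLOC][3-23 FREE]
Op 2: free(a) -> (freed a); heap: [0-23 FREE]
Op 3: b = malloc(3) -> b = 0; heap: [0-2 ALLOC][3-23 FREE]
Op 4: c = malloc(5) -> c = 3; heap: [0-2 ALLOC][3-7 ALLOC][8-23 FREE]
Op 5: d = malloc(5) -> d = 8; heap: [0-2 ALLOC][3-7 ALLOC][8-12 ALLOC][13-23 FREE]
Op 6: e = malloc(5) -> e = 13; heap: [0-2 ALLOC][3-7 ALLOC][8-12 ALLOC][13-17 ALLOC][18-23 FREE]
Op 7: f = malloc(3) -> f = 18; heap: [0-2 ALLOC][3-7 ALLOC][8-12 ALLOC][13-17 ALLOC][18-20 ALLOC][21-23 FREE]
Op 8: free(c) -> (freed c); heap: [0-2 ALLOC][3-7 FREE][8-12 ALLOC][13-17 ALLOC][18-20 ALLOC][21-23 FREE]
Op 9: free(e) -> (freed e); heap: [0-2 ALLOC][3-7 FREE][8-12 ALLOC][13-17 FREE][18-20 ALLOC][21-23 FREE]
Free blocks: [5 5 3] total_free=13 largest=5 -> 100*(13-5)/13 = 800/13 ≈ 61.538 -> rounds to 62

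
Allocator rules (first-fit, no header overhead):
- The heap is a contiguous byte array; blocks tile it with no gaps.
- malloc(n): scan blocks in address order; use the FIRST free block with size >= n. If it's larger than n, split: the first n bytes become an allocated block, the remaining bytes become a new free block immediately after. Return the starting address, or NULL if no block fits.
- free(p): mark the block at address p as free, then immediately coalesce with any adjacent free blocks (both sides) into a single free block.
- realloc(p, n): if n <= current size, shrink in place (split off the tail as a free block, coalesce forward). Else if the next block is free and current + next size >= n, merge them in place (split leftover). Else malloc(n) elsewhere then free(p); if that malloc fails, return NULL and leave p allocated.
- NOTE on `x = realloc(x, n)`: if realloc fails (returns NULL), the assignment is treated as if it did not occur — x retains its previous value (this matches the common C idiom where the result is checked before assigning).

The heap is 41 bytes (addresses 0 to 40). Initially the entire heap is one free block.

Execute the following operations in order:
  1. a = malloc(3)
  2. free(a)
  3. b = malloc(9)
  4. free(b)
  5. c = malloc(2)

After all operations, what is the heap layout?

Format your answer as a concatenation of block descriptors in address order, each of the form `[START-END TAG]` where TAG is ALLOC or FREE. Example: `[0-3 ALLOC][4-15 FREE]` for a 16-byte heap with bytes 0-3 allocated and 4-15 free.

Answer: [0-1 ALLOC][2-40 FREE]

Derivation:
Op 1: a = malloc(3) -> a = 0; heap: [0-2 ALLOC][3-40 FREE]
Op 2: free(a) -> (freed a); heap: [0-40 FREE]
Op 3: b = malloc(9) -> b = 0; heap: [0-8 ALLOC][9-40 FREE]
Op 4: free(b) -> (freed b); heap: [0-40 FREE]
Op 5: c = malloc(2) -> c = 0; heap: [0-1 ALLOC][2-40 FREE]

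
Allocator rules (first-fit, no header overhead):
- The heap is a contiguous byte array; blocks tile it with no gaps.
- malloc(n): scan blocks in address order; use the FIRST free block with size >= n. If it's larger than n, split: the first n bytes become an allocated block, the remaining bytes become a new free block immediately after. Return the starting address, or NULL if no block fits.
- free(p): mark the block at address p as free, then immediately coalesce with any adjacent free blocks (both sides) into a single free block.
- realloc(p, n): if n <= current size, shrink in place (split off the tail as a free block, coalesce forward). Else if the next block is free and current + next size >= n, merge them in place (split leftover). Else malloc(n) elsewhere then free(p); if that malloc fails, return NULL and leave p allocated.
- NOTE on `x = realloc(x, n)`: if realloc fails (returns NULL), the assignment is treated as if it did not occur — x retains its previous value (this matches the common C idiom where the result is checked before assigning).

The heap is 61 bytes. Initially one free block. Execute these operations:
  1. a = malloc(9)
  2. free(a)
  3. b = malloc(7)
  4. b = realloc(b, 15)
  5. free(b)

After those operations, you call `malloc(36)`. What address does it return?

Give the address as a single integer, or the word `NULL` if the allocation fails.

Answer: 0

Derivation:
Op 1: a = malloc(9) -> a = 0; heap: [0-8 ALLOC][9-60 FREE]
Op 2: free(a) -> (freed a); heap: [0-60 FREE]
Op 3: b = malloc(7) -> b = 0; heap: [0-6 ALLOC][7-60 FREE]
Op 4: b = realloc(b, 15) -> b = 0; heap: [0-14 ALLOC][15-60 FREE]
Op 5: free(b) -> (freed b); heap: [0-60 FREE]
malloc(36): first-fit scan over [0-60 FREE] -> 0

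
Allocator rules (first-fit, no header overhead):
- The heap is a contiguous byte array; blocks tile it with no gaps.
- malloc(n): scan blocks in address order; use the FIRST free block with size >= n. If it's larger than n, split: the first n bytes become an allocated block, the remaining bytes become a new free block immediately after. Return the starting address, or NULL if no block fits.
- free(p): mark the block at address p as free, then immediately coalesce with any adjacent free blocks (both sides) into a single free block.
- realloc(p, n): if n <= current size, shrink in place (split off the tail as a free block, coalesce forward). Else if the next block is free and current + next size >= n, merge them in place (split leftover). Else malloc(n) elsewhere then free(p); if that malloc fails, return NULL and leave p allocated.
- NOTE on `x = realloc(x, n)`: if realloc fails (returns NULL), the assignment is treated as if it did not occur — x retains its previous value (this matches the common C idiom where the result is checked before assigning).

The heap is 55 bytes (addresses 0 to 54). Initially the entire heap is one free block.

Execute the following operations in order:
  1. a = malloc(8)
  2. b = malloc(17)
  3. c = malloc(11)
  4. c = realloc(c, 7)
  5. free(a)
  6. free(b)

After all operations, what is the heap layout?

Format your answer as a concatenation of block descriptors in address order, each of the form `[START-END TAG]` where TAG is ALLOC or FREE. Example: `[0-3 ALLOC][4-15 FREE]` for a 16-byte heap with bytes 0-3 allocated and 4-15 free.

Op 1: a = malloc(8) -> a = 0; heap: [0-7 ALLOC][8-54 FREE]
Op 2: b = malloc(17) -> b = 8; heap: [0-7 ALLOC][8-24 ALLOC][25-54 FREE]
Op 3: c = malloc(11) -> c = 25; heap: [0-7 ALLOC][8-24 ALLOC][25-35 ALLOC][36-54 FREE]
Op 4: c = realloc(c, 7) -> c = 25; heap: [0-7 ALLOC][8-24 ALLOC][25-31 ALLOC][32-54 FREE]
Op 5: free(a) -> (freed a); heap: [0-7 FREE][8-24 ALLOC][25-31 ALLOC][32-54 FREE]
Op 6: free(b) -> (freed b); heap: [0-24 FREE][25-31 ALLOC][32-54 FREE]

Answer: [0-24 FREE][25-31 ALLOC][32-54 FREE]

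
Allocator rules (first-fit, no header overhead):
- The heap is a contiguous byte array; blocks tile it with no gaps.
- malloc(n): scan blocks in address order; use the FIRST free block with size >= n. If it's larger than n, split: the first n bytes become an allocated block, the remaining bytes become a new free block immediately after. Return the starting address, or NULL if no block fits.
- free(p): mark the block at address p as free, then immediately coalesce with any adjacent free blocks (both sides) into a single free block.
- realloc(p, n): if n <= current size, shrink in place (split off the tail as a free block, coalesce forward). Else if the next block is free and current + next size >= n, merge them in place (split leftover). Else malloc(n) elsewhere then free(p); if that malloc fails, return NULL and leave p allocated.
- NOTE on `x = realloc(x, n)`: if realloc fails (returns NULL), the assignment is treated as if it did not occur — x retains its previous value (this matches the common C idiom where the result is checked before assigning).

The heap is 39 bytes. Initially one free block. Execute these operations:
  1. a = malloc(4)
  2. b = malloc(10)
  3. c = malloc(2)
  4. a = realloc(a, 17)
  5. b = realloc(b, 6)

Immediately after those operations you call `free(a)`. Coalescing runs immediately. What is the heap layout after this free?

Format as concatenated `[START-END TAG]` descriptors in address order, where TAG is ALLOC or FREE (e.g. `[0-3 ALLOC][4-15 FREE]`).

Op 1: a = malloc(4) -> a = 0; heap: [0-3 ALLOC][4-38 FREE]
Op 2: b = malloc(10) -> b = 4; heap: [0-3 ALLOC][4-13 ALLOC][14-38 FREE]
Op 3: c = malloc(2) -> c = 14; heap: [0-3 ALLOC][4-13 ALLOC][14-15 ALLOC][16-38 FREE]
Op 4: a = realloc(a, 17) -> a = 16; heap: [0-3 FREE][4-13 ALLOC][14-15 ALLOC][16-32 ALLOC][33-38 FREE]
Op 5: b = realloc(b, 6) -> b = 4; heap: [0-3 FREE][4-9 ALLOC][10-13 FREE][14-15 ALLOC][16-32 ALLOC][33-38 FREE]
free(a): a = 16 -> block [16-32 ALLOC]; mark free, coalesce with adjacent free neighbors -> [0-3 FREE][4-9 ALLOC][10-13 FREE][14-15 ALLOC][16-38 FREE]

Answer: [0-3 FREE][4-9 ALLOC][10-13 FREE][14-15 ALLOC][16-38 FREE]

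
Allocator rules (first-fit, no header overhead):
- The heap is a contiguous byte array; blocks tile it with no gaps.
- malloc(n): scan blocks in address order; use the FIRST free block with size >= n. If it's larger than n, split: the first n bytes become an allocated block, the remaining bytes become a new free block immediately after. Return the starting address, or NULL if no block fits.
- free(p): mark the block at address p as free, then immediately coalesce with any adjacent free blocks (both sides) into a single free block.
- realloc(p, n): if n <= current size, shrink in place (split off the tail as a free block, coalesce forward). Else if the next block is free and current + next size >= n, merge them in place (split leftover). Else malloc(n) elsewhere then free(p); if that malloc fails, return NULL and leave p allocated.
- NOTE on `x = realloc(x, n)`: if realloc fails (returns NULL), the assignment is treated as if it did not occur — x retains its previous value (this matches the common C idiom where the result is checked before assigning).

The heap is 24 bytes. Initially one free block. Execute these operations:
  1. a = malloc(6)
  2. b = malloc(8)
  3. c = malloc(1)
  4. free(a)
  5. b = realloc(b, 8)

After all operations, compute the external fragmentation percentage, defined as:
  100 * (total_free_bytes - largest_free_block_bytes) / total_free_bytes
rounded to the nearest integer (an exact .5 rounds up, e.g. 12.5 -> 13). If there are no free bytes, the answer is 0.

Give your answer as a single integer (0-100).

Answer: 40

Derivation:
Op 1: a = malloc(6) -> a = 0; heap: [0-5 ALLOC][6-23 FREE]
Op 2: b = malloc(8) -> b = 6; heap: [0-5 ALLOC][6-13 ALLOC][14-23 FREE]
Op 3: c = malloc(1) -> c = 14; heap: [0-5 ALLOC][6-13 ALLOC][14-14 ALLOC][15-23 FREE]
Op 4: free(a) -> (freed a); heap: [0-5 FREE][6-13 ALLOC][14-14 ALLOC][15-23 FREE]
Op 5: b = realloc(b, 8) -> b = 6; heap: [0-5 FREE][6-13 ALLOC][14-14 ALLOC][15-23 FREE]
Free blocks: [6 9] total_free=15 largest=9 -> 100*(15-9)/15 = 600/15 = 40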